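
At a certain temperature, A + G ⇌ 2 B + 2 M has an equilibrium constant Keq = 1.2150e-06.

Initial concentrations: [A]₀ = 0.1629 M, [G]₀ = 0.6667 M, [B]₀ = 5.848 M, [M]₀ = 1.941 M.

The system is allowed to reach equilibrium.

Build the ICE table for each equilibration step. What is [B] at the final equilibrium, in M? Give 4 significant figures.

Q₀ = 1186 vs Keq = 1.2150e-06 ⇒ Q>K, reverse
Step 1:
                   A          G          B          M
  Initial     0.1629     0.6667      5.848      1.941
  Change      0.9703     0.9703     -1.941     -1.941
  Equil        1.133      1.637      3.907 3.8422e-04
  solve Keq expr → x = -0.9703; check Q = 1.2150e-06

[B]_eq = 3.907 M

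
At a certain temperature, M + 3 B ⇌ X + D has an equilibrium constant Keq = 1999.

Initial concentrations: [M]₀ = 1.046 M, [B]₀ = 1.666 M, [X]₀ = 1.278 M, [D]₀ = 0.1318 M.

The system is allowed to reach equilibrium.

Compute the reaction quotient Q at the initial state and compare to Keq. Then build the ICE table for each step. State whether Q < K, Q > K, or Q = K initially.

Q₀ = 0.03482 vs Keq = 1999 ⇒ Q<K, forward
Step 1:
                    M           B           X           D
  init          1.046       1.666       1.278      0.1318
  Δ           -0.5207      -1.562      0.5207      0.5207
  eq           0.5253      0.1038       1.799      0.6525
  solve Keq expr → x = 0.5207; check Q = 1999

Q₀ = 0.03482; Q < K (proceeds forward)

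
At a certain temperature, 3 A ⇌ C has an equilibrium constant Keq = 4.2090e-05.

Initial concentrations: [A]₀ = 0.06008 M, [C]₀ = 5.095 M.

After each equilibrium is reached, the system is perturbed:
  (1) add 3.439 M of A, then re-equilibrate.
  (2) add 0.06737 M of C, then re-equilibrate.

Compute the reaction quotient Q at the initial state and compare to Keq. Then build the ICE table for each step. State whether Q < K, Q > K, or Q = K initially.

Q₀ = 2.3494e+04 vs Keq = 4.2090e-05 ⇒ Q>K, reverse
Step 1:
                   A          C
  init       0.06008      5.095
  Δ            14.87     -4.955
  eq           14.93     0.1399
  solve Keq expr → x = -4.955; check Q = 4.2090e-05
Then add 3.439 M of A.
Step 2:
                   A          C
  init         18.36     0.1399
  Δ          -0.3218     0.1073
  eq           18.04     0.2472
  solve Keq expr → x = 0.1073; check Q = 4.2090e-05
Then add 0.06737 M of C.
Step 3:
                   A          C
  init         18.04     0.3146
  Δ           0.1797   -0.05991
  eq           18.22     0.2547
  solve Keq expr → x = -0.05991; check Q = 4.2090e-05

Q₀ = 2.3494e+04; Q > K (proceeds reverse)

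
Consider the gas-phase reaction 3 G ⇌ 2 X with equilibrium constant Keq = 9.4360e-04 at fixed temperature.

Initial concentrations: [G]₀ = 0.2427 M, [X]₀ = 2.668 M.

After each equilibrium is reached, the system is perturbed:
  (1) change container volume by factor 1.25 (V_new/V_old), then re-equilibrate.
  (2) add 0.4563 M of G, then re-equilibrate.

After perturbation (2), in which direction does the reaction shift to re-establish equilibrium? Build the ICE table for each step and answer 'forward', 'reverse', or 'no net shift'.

Q₀ = 497.9 vs Keq = 9.4360e-04 ⇒ Q>K, reverse
Step 1:
                   G          X
  init        0.2427      2.668
  Δ            3.648     -2.432
  eq           3.891     0.2358
  solve Keq expr → x = -1.216; check Q = 9.4360e-04
Then change container volume by factor 1.25 (V_new/V_old).
Step 2:
                   G          X
  init         3.113     0.1886
  Δ          0.02662   -0.01774
  eq           3.139     0.1709
  solve Keq expr → x = -0.008872; check Q = 9.4360e-04
Then add 0.4563 M of G.
Step 3:
                   G          X
  init         3.596     0.1709
  Δ         -0.05118    0.03412
  eq           3.545      0.205
  solve Keq expr → x = 0.01706; check Q = 9.4360e-04

Direction: forward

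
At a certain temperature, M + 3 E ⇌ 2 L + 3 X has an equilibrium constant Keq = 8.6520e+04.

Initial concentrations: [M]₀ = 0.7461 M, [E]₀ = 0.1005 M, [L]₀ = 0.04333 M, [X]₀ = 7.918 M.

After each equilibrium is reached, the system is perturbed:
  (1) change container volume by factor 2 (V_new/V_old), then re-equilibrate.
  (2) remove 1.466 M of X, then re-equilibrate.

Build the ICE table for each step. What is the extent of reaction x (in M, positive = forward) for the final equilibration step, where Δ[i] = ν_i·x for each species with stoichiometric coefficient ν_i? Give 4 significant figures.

x = 0.001761 M

Q₀ = 1231 vs Keq = 8.6520e+04 ⇒ Q<K, forward
Step 1:
                    M           E           L           X
  I            0.7461      0.1005     0.04333       7.918
  C          -0.02061    -0.06182     0.04121     0.06182
  E            0.7255     0.03868     0.08454        7.98
  solve Keq expr → x = 0.02061; check Q = 8.6520e+04
Then change container volume by factor 2 (V_new/V_old).
Step 2:
                    M           E           L           X
  I            0.3627     0.01934     0.04227        3.99
  C         -0.001138   -0.003413    0.002276    0.003413
  E            0.3616     0.01593     0.04455       3.993
  solve Keq expr → x = 0.001138; check Q = 8.6520e+04
Then remove 1.466 M of X.
Step 3:
                    M           E           L           X
  I            0.3616     0.01593     0.04455       2.527
  C         -0.001761   -0.005283    0.003522    0.005283
  E            0.3598     0.01064     0.04807       2.533
  solve Keq expr → x = 0.001761; check Q = 8.6520e+04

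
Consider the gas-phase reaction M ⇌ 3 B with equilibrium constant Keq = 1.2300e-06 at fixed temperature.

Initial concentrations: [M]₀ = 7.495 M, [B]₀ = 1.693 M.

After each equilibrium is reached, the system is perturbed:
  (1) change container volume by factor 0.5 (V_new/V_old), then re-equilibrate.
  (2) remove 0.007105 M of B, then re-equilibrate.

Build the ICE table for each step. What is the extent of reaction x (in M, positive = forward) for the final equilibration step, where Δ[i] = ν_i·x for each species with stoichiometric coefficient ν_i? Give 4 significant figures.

Q₀ = 0.6474 vs Keq = 1.2300e-06 ⇒ Q>K, reverse
Step 1:
                  M         B
  init        7.495     1.693
  Δ          0.5572    -1.672
  eq          8.052   0.02148
  solve Keq expr → x = -0.5572; check Q = 1.2300e-06
Then change container volume by factor 0.5 (V_new/V_old).
Step 2:
                  M         B
  init         16.1   0.04295
  Δ        0.005297  -0.01589
  eq          16.11   0.02706
  solve Keq expr → x = -0.005297; check Q = 1.2300e-06
Then remove 0.007105 M of B.
Step 3:
                  M         B
  init        16.11   0.01996
  Δ       -0.002368  0.007104
  eq          16.11   0.02706
  solve Keq expr → x = 0.002368; check Q = 1.2300e-06

x = 0.002368 M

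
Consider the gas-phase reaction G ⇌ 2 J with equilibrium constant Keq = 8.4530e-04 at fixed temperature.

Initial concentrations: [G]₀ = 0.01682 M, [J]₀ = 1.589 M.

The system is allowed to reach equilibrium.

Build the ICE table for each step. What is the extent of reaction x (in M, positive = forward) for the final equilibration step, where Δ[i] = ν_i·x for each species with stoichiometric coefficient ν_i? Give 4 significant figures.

x = -0.7815 M

Q₀ = 150.1 vs Keq = 8.4530e-04 ⇒ Q>K, reverse
Step 1:
                    G           J
  init        0.01682       1.589
  Δ            0.7815      -1.563
  eq           0.7983     0.02598
  solve Keq expr → x = -0.7815; check Q = 8.4530e-04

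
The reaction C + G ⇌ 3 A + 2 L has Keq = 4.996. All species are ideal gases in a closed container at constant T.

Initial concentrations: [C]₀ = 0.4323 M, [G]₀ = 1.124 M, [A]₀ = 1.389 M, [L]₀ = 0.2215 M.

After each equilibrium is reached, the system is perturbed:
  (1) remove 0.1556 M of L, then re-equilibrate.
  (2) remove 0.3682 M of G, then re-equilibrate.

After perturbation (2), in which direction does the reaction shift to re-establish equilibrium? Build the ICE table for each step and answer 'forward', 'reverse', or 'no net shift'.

Q₀ = 0.2706 vs Keq = 4.996 ⇒ Q<K, forward
Step 1:
                    C           G           A           L
  Initial      0.4323       1.124       1.389      0.2215
  Change       -0.138      -0.138      0.4139      0.2759
  Equil        0.2943       0.986       1.803      0.4974
  solve Keq expr → x = 0.138; check Q = 4.996
Then remove 0.1556 M of L.
Step 2:
                    C           G           A           L
  Initial      0.2943       0.986       1.803      0.3418
  Change     -0.03734    -0.03734       0.112     0.07468
  Equil         0.257      0.9487       1.915      0.4165
  solve Keq expr → x = 0.03734; check Q = 4.996
Then remove 0.3682 M of G.
Step 3:
                    C           G           A           L
  Initial       0.257      0.5805       1.915      0.4165
  Change      0.02407     0.02407    -0.07222    -0.04815
  Equil        0.2811      0.6046       1.843      0.3684
  solve Keq expr → x = -0.02407; check Q = 4.996

Direction: reverse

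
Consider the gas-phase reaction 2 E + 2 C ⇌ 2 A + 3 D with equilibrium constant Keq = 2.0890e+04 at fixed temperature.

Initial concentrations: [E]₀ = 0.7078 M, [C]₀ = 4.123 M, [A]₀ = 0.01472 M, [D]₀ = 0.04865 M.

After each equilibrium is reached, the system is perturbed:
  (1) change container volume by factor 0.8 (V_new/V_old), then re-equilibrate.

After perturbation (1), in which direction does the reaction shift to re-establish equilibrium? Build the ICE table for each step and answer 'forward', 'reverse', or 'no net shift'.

Direction: reverse

Q₀ = 2.9297e-09 vs Keq = 2.0890e+04 ⇒ Q<K, forward
Step 1:
                  E         C         A         D
  Initial    0.7078     4.123   0.01472   0.04865
  Change    -0.7061   -0.7061    0.7061     1.059
  Equil    0.001702     3.417    0.7208     1.108
  solve Keq expr → x = 0.353; check Q = 2.0890e+04
Then change container volume by factor 0.8 (V_new/V_old).
Step 2:
                  E         C         A         D
  Initial  0.002127     4.271     0.901     1.385
  Change  2.4933e-04 2.4933e-04 -2.4933e-04 -3.7400e-04
  Equil    0.002377     4.271    0.9008     1.384
  solve Keq expr → x = -1.2467e-04; check Q = 2.0890e+04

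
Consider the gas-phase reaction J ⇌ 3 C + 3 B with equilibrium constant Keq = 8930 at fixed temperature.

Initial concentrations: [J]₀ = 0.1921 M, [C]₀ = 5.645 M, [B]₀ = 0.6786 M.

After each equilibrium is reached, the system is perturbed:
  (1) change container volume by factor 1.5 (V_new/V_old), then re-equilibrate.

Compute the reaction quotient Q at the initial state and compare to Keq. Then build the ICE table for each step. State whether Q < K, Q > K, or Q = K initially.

Q₀ = 292.6 vs Keq = 8930 ⇒ Q<K, forward
Step 1:
                    J           C           B
  init         0.1921       5.645      0.6786
  Δ           -0.1542      0.4626      0.4626
  eq          0.03791       6.108       1.141
  solve Keq expr → x = 0.1542; check Q = 8930
Then change container volume by factor 1.5 (V_new/V_old).
Step 2:
                    J           C           B
  init        0.02528       4.072      0.7608
  Δ          -0.02086     0.06258     0.06258
  eq         0.004417       4.134      0.8233
  solve Keq expr → x = 0.02086; check Q = 8930

Q₀ = 292.6; Q < K (proceeds forward)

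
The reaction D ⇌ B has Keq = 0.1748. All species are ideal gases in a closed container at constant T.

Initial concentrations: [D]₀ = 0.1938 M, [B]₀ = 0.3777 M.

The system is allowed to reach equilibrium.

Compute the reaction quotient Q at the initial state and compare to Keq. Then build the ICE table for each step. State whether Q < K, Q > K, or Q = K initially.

Q₀ = 1.949; Q > K (proceeds reverse)

Q₀ = 1.949 vs Keq = 0.1748 ⇒ Q>K, reverse
Step 1:
                  D         B
  Initial    0.1938    0.3777
  Change     0.2927   -0.2927
  Equil      0.4865   0.08503
  solve Keq expr → x = -0.2927; check Q = 0.1748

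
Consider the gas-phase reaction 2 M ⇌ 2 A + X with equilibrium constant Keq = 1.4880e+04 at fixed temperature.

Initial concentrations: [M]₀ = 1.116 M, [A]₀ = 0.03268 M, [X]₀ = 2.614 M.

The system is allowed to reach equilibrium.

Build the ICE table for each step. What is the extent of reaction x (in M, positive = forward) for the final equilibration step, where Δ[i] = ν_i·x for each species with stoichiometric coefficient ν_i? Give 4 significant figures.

x = 0.5497 M

Q₀ = 0.002242 vs Keq = 1.4880e+04 ⇒ Q<K, forward
Step 1:
                   M          A          X
  Initial      1.116    0.03268      2.614
  Change      -1.099      1.099     0.5497
  Equil      0.01651      1.132      3.164
  solve Keq expr → x = 0.5497; check Q = 1.4880e+04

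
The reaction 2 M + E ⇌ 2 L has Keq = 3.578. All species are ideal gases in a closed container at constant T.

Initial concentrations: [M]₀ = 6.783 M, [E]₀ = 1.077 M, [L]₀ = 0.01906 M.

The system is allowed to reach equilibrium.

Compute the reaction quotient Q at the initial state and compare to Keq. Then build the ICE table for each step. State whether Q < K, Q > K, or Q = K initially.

Q₀ = 7.3314e-06; Q < K (proceeds forward)

Q₀ = 7.3314e-06 vs Keq = 3.578 ⇒ Q<K, forward
Step 1:
                   M          E          L
  init         6.783      1.077    0.01906
  Δ           -2.048     -1.024      2.048
  eq           4.735    0.05323      2.067
  solve Keq expr → x = 1.024; check Q = 3.578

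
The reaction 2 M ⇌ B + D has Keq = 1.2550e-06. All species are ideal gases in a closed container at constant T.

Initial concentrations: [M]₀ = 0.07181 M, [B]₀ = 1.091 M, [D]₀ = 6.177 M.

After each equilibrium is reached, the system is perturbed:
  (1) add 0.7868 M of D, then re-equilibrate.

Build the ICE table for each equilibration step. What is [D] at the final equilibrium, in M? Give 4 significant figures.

[D]_eq = 5.873 M

Q₀ = 1307 vs Keq = 1.2550e-06 ⇒ Q>K, reverse
Step 1:
                   M          B          D
  Initial    0.07181      1.091      6.177
  Change       2.182     -1.091     -1.091
  Equil        2.254 1.2534e-06      5.086
  solve Keq expr → x = -1.091; check Q = 1.2550e-06
Then add 0.7868 M of D.
Step 2:
                   M          B          D
  Initial      2.254 1.2534e-06      5.873
  Change  3.3585e-07 -1.6793e-07 -1.6793e-07
  Equil        2.254 1.0855e-06      5.873
  solve Keq expr → x = -1.6793e-07; check Q = 1.2550e-06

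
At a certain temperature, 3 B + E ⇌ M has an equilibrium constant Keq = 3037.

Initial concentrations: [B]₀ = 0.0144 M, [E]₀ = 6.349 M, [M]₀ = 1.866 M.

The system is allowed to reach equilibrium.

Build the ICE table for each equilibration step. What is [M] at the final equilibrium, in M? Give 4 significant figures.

Q₀ = 9.8428e+04 vs Keq = 3037 ⇒ Q>K, reverse
Step 1:
                  B         E         M
  init       0.0144     6.349     1.866
  Δ          0.0314   0.01047  -0.01047
  eq         0.0458     6.359     1.856
  solve Keq expr → x = -0.01047; check Q = 3037

[M]_eq = 1.856 M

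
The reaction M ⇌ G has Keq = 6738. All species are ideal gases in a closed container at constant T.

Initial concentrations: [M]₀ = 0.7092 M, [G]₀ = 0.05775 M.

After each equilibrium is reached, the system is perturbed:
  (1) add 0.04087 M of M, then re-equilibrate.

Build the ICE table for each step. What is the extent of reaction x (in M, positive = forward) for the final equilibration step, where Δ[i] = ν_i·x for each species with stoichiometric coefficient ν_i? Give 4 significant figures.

x = 0.04086 M

Q₀ = 0.08143 vs Keq = 6738 ⇒ Q<K, forward
Step 1:
                    M           G
  Initial      0.7092     0.05775
  Change      -0.7091      0.7091
  Equil    1.1381e-04      0.7668
  solve Keq expr → x = 0.7091; check Q = 6738
Then add 0.04087 M of M.
Step 2:
                    M           G
  Initial     0.04098      0.7668
  Change     -0.04086     0.04086
  Equil    1.1987e-04      0.8077
  solve Keq expr → x = 0.04086; check Q = 6738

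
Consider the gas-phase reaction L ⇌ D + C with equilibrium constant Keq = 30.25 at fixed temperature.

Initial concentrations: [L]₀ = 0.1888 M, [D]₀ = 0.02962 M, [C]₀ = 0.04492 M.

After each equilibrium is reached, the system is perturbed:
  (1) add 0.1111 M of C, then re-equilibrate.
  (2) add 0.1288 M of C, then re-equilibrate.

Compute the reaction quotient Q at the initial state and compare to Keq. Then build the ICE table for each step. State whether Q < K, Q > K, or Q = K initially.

Q₀ = 0.007047; Q < K (proceeds forward)

Q₀ = 0.007047 vs Keq = 30.25 ⇒ Q<K, forward
Step 1:
                   L          D          C
  I           0.1888    0.02962    0.04492
  C          -0.1871     0.1871     0.1871
  E         0.001663     0.2168     0.2321
  solve Keq expr → x = 0.1871; check Q = 30.25
Then add 0.1111 M of C.
Step 2:
                   L          D          C
  I         0.001663     0.2168     0.3432
  C       7.8164e-04 -7.8164e-04 -7.8164e-04
  E         0.002444      0.216     0.3424
  solve Keq expr → x = -7.8164e-04; check Q = 30.25
Then add 0.1288 M of C.
Step 3:
                   L          D          C
  I         0.002444      0.216     0.4712
  C       8.9919e-04 -8.9919e-04 -8.9919e-04
  E         0.003344     0.2151     0.4703
  solve Keq expr → x = -8.9919e-04; check Q = 30.25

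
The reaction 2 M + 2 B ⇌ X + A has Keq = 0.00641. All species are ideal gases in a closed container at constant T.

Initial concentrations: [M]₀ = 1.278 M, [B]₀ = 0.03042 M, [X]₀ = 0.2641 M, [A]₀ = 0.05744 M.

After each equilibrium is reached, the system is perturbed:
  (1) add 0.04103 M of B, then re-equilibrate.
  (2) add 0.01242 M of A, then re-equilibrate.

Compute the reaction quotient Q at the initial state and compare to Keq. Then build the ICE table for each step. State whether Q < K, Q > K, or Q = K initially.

Q₀ = 10.04 vs Keq = 0.00641 ⇒ Q>K, reverse
Step 1:
                    M           B           X           A
  init          1.278     0.03042      0.2641     0.05744
  Δ            0.1124      0.1124    -0.05622    -0.05622
  eq             1.39      0.1429      0.2079    0.001217
  solve Keq expr → x = -0.05622; check Q = 0.00641
Then add 0.04103 M of B.
Step 2:
                    M           B           X           A
  init           1.39      0.1839      0.2079    0.001217
  Δ          -0.00151    -0.00151  7.5484e-04  7.5484e-04
  eq            1.389      0.1824      0.2086    0.001972
  solve Keq expr → x = 7.5484e-04; check Q = 0.00641
Then add 0.01242 M of A.
Step 3:
                    M           B           X           A
  init          1.389      0.1824      0.2086     0.01439
  Δ           0.02329     0.02329    -0.01165    -0.01165
  eq            1.412      0.2057       0.197    0.002745
  solve Keq expr → x = -0.01165; check Q = 0.00641

Q₀ = 10.04; Q > K (proceeds reverse)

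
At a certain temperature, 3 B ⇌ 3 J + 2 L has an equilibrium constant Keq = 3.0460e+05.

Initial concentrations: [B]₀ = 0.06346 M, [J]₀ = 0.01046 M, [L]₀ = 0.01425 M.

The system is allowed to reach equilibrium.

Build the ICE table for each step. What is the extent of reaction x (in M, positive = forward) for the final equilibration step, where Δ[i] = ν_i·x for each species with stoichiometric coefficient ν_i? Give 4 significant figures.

x = 0.0211 M

Q₀ = 9.0934e-07 vs Keq = 3.0460e+05 ⇒ Q<K, forward
Step 1:
                    B           J           L
  I           0.06346     0.01046     0.01425
  C           -0.0633      0.0633      0.0422
  E        1.6131e-04     0.07376     0.05645
  solve Keq expr → x = 0.0211; check Q = 3.0460e+05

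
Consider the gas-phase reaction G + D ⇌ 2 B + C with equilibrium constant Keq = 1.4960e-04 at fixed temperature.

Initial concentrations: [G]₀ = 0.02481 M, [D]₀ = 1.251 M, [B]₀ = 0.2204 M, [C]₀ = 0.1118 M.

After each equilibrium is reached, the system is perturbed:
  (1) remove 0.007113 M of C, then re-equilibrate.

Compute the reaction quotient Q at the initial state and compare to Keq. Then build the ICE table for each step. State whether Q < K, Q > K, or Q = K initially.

Q₀ = 0.175; Q > K (proceeds reverse)

Q₀ = 0.175 vs Keq = 1.4960e-04 ⇒ Q>K, reverse
Step 1:
                   G          D          B          C
  Initial    0.02481      1.251     0.2204     0.1118
  Change     0.09265    0.09265    -0.1853   -0.09265
  Equil       0.1175      1.344    0.03511    0.01915
  solve Keq expr → x = -0.09265; check Q = 1.4960e-04
Then remove 0.007113 M of C.
Step 2:
                   G          D          B          C
  Initial     0.1175      1.344    0.03511    0.01204
  Change   -0.002421  -0.002421   0.004842   0.002421
  Equil        0.115      1.341    0.03995    0.01446
  solve Keq expr → x = 0.002421; check Q = 1.4960e-04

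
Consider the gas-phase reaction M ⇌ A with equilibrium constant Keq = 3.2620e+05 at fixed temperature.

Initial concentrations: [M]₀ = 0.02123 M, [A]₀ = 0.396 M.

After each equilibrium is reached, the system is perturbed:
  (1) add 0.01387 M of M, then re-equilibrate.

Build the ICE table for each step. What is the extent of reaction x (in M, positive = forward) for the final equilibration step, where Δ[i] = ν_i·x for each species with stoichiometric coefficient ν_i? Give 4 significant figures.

x = 0.01387 M

Q₀ = 18.65 vs Keq = 3.2620e+05 ⇒ Q<K, forward
Step 1:
                   M          A
  I          0.02123      0.396
  C         -0.02123    0.02123
  E       1.2791e-06     0.4172
  solve Keq expr → x = 0.02123; check Q = 3.2620e+05
Then add 0.01387 M of M.
Step 2:
                   M          A
  I          0.01387     0.4172
  C         -0.01387    0.01387
  E       1.3216e-06     0.4311
  solve Keq expr → x = 0.01387; check Q = 3.2620e+05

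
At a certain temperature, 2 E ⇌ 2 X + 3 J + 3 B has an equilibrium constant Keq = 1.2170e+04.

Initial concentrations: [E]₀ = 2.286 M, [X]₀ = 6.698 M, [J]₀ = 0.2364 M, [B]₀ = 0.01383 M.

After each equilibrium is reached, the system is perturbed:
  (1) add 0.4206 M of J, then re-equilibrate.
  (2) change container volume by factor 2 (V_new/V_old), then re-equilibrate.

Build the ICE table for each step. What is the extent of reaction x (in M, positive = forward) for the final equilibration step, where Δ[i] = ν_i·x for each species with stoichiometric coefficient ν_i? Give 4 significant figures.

Q₀ = 3.0002e-07 vs Keq = 1.2170e+04 ⇒ Q<K, forward
Step 1:
                  E         X         J         B
  init        2.286     6.698    0.2364   0.01383
  Δ          -1.429     1.429     2.143     2.143
  eq          0.857     8.127      2.38     2.157
  solve Keq expr → x = 0.7145; check Q = 1.2170e+04
Then add 0.4206 M of J.
Step 2:
                  E         X         J         B
  init        0.857     8.127       2.8     2.157
  Δ         0.07791  -0.07791   -0.1169   -0.1169
  eq         0.9349     8.049     2.684      2.04
  solve Keq expr → x = -0.03895; check Q = 1.2170e+04
Then change container volume by factor 2 (V_new/V_old).
Step 3:
                  E         X         J         B
  init       0.4675     4.025     1.342      1.02
  Δ         -0.2999    0.2999    0.4498    0.4498
  eq         0.1676     4.324     1.792      1.47
  solve Keq expr → x = 0.1499; check Q = 1.2170e+04

x = 0.1499 M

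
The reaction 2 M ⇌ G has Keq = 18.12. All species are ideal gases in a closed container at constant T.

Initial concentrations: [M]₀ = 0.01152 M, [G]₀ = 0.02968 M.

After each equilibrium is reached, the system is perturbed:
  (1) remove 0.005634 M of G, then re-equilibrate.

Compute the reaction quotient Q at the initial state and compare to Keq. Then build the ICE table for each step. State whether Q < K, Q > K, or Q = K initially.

Q₀ = 223.6; Q > K (proceeds reverse)

Q₀ = 223.6 vs Keq = 18.12 ⇒ Q>K, reverse
Step 1:
                    M           G
  init        0.01152     0.02968
  Δ           0.02101    -0.01051
  eq          0.03253     0.01917
  solve Keq expr → x = -0.01051; check Q = 18.12
Then remove 0.005634 M of G.
Step 2:
                    M           G
  init        0.03253     0.01354
  Δ         -0.003487    0.001744
  eq          0.02904     0.01528
  solve Keq expr → x = 0.001744; check Q = 18.12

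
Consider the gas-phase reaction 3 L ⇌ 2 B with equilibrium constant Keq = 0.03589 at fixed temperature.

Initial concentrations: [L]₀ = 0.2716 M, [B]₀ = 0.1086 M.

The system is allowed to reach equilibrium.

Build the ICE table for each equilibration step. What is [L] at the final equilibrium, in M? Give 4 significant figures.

Q₀ = 0.5887 vs Keq = 0.03589 ⇒ Q>K, reverse
Step 1:
                   L          B
  Initial     0.2716     0.1086
  Change     0.09883   -0.06589
  Equil       0.3704    0.04271
  solve Keq expr → x = -0.03294; check Q = 0.03589

[L]_eq = 0.3704 M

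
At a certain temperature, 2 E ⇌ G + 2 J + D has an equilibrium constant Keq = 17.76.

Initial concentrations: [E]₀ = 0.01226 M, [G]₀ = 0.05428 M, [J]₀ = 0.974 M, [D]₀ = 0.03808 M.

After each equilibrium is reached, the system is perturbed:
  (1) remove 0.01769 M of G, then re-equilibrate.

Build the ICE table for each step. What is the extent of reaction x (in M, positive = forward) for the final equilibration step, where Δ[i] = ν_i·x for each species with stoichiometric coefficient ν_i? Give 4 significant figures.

Q₀ = 13.05 vs Keq = 17.76 ⇒ Q<K, forward
Step 1:
                  E         G         J         D
  I         0.01226   0.05428     0.974   0.03808
  C       -0.001553 7.7652e-04  0.001553 7.7652e-04
  E         0.01071   0.05506    0.9756   0.03886
  solve Keq expr → x = 7.7652e-04; check Q = 17.76
Then remove 0.01769 M of G.
Step 2:
                  E         G         J         D
  I         0.01071   0.03737    0.9756   0.03886
  C       -0.001677 8.3833e-04  0.001677 8.3833e-04
  E         0.00903    0.0382    0.9772   0.03969
  solve Keq expr → x = 8.3833e-04; check Q = 17.76

x = 8.3833e-04 M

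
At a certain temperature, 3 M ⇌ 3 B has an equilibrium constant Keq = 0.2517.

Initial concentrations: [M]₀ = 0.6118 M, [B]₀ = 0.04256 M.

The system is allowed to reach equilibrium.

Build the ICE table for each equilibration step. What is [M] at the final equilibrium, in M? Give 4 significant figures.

Q₀ = 3.3665e-04 vs Keq = 0.2517 ⇒ Q<K, forward
Step 1:
                    M           B
  init         0.6118     0.04256
  Δ           -0.2107      0.2107
  eq           0.4011      0.2533
  solve Keq expr → x = 0.07023; check Q = 0.2517

[M]_eq = 0.4011 M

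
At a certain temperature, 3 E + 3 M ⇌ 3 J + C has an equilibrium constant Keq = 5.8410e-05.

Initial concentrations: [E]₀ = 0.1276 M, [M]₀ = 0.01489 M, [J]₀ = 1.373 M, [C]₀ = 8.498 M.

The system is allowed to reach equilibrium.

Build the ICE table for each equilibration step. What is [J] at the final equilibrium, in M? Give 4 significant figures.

[J]_eq = 0.03821 M

Q₀ = 3.2070e+09 vs Keq = 5.8410e-05 ⇒ Q>K, reverse
Step 1:
                    E           M           J           C
  init         0.1276     0.01489       1.373       8.498
  Δ             1.335       1.335      -1.335     -0.4449
  eq            1.462        1.35     0.03821       8.053
  solve Keq expr → x = -0.4449; check Q = 5.8410e-05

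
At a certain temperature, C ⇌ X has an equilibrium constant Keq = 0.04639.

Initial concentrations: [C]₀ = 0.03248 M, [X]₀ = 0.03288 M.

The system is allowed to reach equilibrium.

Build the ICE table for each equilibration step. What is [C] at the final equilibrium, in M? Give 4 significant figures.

Q₀ = 1.012 vs Keq = 0.04639 ⇒ Q>K, reverse
Step 1:
                    C           X
  Initial     0.03248     0.03288
  Change      0.02998    -0.02998
  Equil       0.06246    0.002898
  solve Keq expr → x = -0.02998; check Q = 0.04639

[C]_eq = 0.06246 M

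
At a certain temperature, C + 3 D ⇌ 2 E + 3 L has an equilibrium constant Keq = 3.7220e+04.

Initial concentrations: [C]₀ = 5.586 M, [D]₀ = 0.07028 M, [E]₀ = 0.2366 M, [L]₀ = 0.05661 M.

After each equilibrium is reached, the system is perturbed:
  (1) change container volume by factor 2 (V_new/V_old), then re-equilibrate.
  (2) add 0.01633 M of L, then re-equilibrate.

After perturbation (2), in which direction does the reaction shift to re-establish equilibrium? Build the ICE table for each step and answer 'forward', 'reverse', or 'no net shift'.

Q₀ = 0.005237 vs Keq = 3.7220e+04 ⇒ Q<K, forward
Step 1:
                    C           D           E           L
  init          5.586     0.07028      0.2366     0.05661
  Δ          -0.02312    -0.06936     0.04624     0.06936
  eq            5.563  9.1751e-04      0.2828       0.126
  solve Keq expr → x = 0.02312; check Q = 3.7220e+04
Then change container volume by factor 2 (V_new/V_old).
Step 2:
                    C           D           E           L
  init          2.781  4.5876e-04      0.1414     0.06299
  Δ       -3.1330e-05 -9.3989e-05  6.2659e-05  9.3989e-05
  eq            2.781  3.6477e-04      0.1415     0.06308
  solve Keq expr → x = 3.1330e-05; check Q = 3.7220e+04
Then add 0.01633 M of L.
Step 3:
                    C           D           E           L
  init          2.781  3.6477e-04      0.1415     0.07941
  Δ        3.1250e-05  9.3751e-05 -6.2501e-05 -9.3751e-05
  eq            2.781  4.5852e-04      0.1414     0.07932
  solve Keq expr → x = -3.1250e-05; check Q = 3.7220e+04

Direction: reverse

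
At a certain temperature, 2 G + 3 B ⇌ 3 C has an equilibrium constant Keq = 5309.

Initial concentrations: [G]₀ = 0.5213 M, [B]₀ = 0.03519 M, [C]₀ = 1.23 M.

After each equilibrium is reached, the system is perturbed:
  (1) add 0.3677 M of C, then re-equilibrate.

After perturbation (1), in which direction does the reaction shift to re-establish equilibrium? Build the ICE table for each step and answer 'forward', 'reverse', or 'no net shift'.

Direction: reverse

Q₀ = 1.5714e+05 vs Keq = 5309 ⇒ Q>K, reverse
Step 1:
                  G         B         C
  Initial    0.5213   0.03519      1.23
  Change    0.04194    0.0629   -0.0629
  Equil      0.5632   0.09809     1.167
  solve Keq expr → x = -0.02097; check Q = 5309
Then add 0.3677 M of C.
Step 2:
                  G         B         C
  Initial    0.5632   0.09809     1.535
  Change    0.01744   0.02616  -0.02616
  Equil      0.5807    0.1242     1.509
  solve Keq expr → x = -0.008718; check Q = 5309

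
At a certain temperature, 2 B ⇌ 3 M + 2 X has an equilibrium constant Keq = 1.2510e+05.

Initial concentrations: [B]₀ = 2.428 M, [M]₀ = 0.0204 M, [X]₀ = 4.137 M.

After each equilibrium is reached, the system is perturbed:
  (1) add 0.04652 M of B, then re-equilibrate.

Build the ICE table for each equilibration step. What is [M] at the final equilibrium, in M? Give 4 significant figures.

[M]_eq = 3.548 M

Q₀ = 2.4647e-05 vs Keq = 1.2510e+05 ⇒ Q<K, forward
Step 1:
                   B          M          X
  Initial      2.428     0.0204      4.137
  Change      -2.309      3.464      2.309
  Equil       0.1186      3.485      6.446
  solve Keq expr → x = 1.155; check Q = 1.2510e+05
Then add 0.04652 M of B.
Step 2:
                   B          M          X
  Initial     0.1651      3.485      6.446
  Change    -0.04245    0.06368    0.04245
  Equil       0.1226      3.548      6.489
  solve Keq expr → x = 0.02123; check Q = 1.2510e+05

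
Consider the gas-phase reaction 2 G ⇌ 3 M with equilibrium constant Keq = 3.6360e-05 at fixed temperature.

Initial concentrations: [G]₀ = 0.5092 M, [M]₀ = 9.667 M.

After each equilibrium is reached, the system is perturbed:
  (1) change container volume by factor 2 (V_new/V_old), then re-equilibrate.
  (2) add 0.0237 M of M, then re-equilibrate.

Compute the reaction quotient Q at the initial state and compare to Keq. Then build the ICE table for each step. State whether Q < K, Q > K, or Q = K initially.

Q₀ = 3484; Q > K (proceeds reverse)

Q₀ = 3484 vs Keq = 3.6360e-05 ⇒ Q>K, reverse
Step 1:
                    G           M
  I            0.5092       9.667
  C             6.365      -9.547
  E             6.874      0.1198
  solve Keq expr → x = -3.182; check Q = 3.6360e-05
Then change container volume by factor 2 (V_new/V_old).
Step 2:
                    G           M
  I             3.437     0.05989
  C          -0.01028     0.01541
  E             3.427      0.0753
  solve Keq expr → x = 0.005138; check Q = 3.6360e-05
Then add 0.0237 M of M.
Step 3:
                    G           M
  I             3.427       0.099
  C           0.01565    -0.02347
  E             3.442     0.07553
  solve Keq expr → x = -0.007824; check Q = 3.6360e-05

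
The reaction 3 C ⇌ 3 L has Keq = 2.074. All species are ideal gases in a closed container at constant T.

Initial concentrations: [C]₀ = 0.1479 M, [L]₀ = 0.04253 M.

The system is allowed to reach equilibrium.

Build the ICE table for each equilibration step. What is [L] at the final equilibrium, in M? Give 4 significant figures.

Q₀ = 0.02378 vs Keq = 2.074 ⇒ Q<K, forward
Step 1:
                    C           L
  I            0.1479     0.04253
  C           -0.0642      0.0642
  E            0.0837      0.1067
  solve Keq expr → x = 0.0214; check Q = 2.074

[L]_eq = 0.1067 M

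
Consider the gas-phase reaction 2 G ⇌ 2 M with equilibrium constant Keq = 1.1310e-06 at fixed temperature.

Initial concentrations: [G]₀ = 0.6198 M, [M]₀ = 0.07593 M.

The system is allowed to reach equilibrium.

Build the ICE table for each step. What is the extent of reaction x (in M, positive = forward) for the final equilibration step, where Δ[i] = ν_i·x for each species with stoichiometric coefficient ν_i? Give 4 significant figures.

x = -0.0376 M

Q₀ = 0.01501 vs Keq = 1.1310e-06 ⇒ Q>K, reverse
Step 1:
                   G          M
  init        0.6198    0.07593
  Δ          0.07519   -0.07519
  eq           0.695 7.3911e-04
  solve Keq expr → x = -0.0376; check Q = 1.1310e-06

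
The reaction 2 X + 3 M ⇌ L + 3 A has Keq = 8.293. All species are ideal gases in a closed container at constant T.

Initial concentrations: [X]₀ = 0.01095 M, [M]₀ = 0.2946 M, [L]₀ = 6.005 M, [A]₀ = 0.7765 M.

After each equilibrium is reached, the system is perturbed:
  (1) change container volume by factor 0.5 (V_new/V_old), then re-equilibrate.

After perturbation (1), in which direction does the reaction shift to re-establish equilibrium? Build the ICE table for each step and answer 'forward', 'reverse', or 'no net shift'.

Direction: forward

Q₀ = 9.1709e+05 vs Keq = 8.293 ⇒ Q>K, reverse
Step 1:
                  X         M         L         A
  init      0.01095    0.2946     6.005    0.7765
  Δ          0.2814    0.4221   -0.1407   -0.4221
  eq         0.2924    0.7167     5.864    0.3544
  solve Keq expr → x = -0.1407; check Q = 8.293
Then change container volume by factor 0.5 (V_new/V_old).
Step 2:
                  X         M         L         A
  init       0.5847     1.433     11.73    0.7088
  Δ        -0.05384  -0.08076   0.02692   0.08076
  eq         0.5309     1.353     11.76    0.7895
  solve Keq expr → x = 0.02692; check Q = 8.293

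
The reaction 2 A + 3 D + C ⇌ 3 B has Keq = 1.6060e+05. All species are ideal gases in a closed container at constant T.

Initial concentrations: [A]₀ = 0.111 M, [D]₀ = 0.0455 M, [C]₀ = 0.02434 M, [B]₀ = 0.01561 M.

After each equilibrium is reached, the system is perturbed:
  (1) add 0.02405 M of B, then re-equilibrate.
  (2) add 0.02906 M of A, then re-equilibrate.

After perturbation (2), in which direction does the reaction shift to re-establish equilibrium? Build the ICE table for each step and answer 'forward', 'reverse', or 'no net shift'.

Q₀ = 134.7 vs Keq = 1.6060e+05 ⇒ Q<K, forward
Step 1:
                  A         D         C         B
  init        0.111    0.0455   0.02434   0.01561
  Δ        -0.01934  -0.02901 -0.009669   0.02901
  eq        0.09166   0.01649   0.01467   0.04462
  solve Keq expr → x = 0.009669; check Q = 1.6060e+05
Then add 0.02405 M of B.
Step 2:
                  A         D         C         B
  init      0.09166   0.01649   0.01467   0.06867
  Δ        0.003616  0.005424  0.001808 -0.005424
  eq        0.09528   0.02192   0.01648   0.06324
  solve Keq expr → x = -0.001808; check Q = 1.6060e+05
Then add 0.02906 M of A.
Step 3:
                  A         D         C         B
  init       0.1243   0.02192   0.01648   0.06324
  Δ       -0.001592 -0.002387 -7.9579e-04  0.002387
  eq         0.1227   0.01953   0.01568   0.06563
  solve Keq expr → x = 7.9579e-04; check Q = 1.6060e+05

Direction: forward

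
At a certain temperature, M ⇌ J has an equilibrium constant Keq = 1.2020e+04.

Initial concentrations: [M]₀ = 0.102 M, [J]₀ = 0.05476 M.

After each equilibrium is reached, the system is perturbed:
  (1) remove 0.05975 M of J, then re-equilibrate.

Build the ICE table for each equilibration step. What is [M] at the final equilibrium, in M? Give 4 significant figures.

[M]_eq = 8.0700e-06 M

Q₀ = 0.5369 vs Keq = 1.2020e+04 ⇒ Q<K, forward
Step 1:
                  M         J
  init        0.102   0.05476
  Δ          -0.102     0.102
  eq      1.3041e-05    0.1567
  solve Keq expr → x = 0.102; check Q = 1.2020e+04
Then remove 0.05975 M of J.
Step 2:
                  M         J
  init    1.3041e-05     0.097
  Δ       -4.9705e-06 4.9705e-06
  eq      8.0700e-06     0.097
  solve Keq expr → x = 4.9705e-06; check Q = 1.2020e+04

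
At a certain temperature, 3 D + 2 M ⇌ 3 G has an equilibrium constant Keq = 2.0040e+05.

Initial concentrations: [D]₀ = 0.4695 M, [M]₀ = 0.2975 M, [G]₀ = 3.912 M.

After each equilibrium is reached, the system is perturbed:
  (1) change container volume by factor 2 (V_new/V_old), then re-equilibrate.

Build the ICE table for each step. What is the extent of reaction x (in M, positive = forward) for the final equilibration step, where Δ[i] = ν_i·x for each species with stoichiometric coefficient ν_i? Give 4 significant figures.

x = -0.01219 M

Q₀ = 6536 vs Keq = 2.0040e+05 ⇒ Q<K, forward
Step 1:
                    D           M           G
  Initial      0.4695      0.2975       3.912
  Change      -0.2202     -0.1468      0.2202
  Equil        0.2493      0.1507       4.132
  solve Keq expr → x = 0.07339; check Q = 2.0040e+05
Then change container volume by factor 2 (V_new/V_old).
Step 2:
                    D           M           G
  Initial      0.1247     0.07536       2.066
  Change      0.03658     0.02439    -0.03658
  Equil        0.1612     0.09975        2.03
  solve Keq expr → x = -0.01219; check Q = 2.0040e+05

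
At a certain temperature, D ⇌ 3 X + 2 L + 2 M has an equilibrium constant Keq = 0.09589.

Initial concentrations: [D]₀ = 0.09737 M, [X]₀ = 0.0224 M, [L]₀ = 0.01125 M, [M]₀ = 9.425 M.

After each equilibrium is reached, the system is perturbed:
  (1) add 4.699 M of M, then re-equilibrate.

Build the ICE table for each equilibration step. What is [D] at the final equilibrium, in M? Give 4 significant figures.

[D]_eq = 0.05635 M

Q₀ = 1.2977e-06 vs Keq = 0.09589 ⇒ Q<K, forward
Step 1:
                  D         X         L         M
  init      0.09737    0.0224   0.01125     9.425
  Δ        -0.04787    0.1436   0.09574   0.09574
  eq         0.0495     0.166     0.107     9.521
  solve Keq expr → x = 0.04787; check Q = 0.09589
Then add 4.699 M of M.
Step 2:
                  D         X         L         M
  init       0.0495     0.166     0.107     14.22
  Δ        0.006852  -0.02056   -0.0137   -0.0137
  eq        0.05635    0.1454   0.09328     14.21
  solve Keq expr → x = -0.006852; check Q = 0.09589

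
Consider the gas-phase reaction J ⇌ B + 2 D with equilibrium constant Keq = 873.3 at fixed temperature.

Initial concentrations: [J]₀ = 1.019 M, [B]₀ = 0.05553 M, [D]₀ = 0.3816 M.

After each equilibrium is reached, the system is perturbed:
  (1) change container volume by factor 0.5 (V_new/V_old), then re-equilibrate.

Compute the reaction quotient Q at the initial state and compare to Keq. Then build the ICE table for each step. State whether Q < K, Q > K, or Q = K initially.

Q₀ = 0.007935; Q < K (proceeds forward)

Q₀ = 0.007935 vs Keq = 873.3 ⇒ Q<K, forward
Step 1:
                  J         B         D
  I           1.019   0.05553    0.3816
  C          -1.012     1.012     2.024
  E        0.007073     1.067     2.405
  solve Keq expr → x = 1.012; check Q = 873.3
Then change container volume by factor 0.5 (V_new/V_old).
Step 2:
                  J         B         D
  I         0.01415     2.135     4.811
  C         0.03957  -0.03957  -0.07915
  E         0.05372     2.095     4.732
  solve Keq expr → x = -0.03957; check Q = 873.3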